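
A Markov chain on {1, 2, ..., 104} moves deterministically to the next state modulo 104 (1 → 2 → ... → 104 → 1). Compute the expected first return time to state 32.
E[T_32 | X_0 = 32] = 104

The chain cycles deterministically, so starting at state 32 it returns in exactly 104 steps. Equivalently, the stationary distribution is uniform π_j = 1/104 for every state j, so by Kac's formula E[T_32] = 1/π_32 = 104.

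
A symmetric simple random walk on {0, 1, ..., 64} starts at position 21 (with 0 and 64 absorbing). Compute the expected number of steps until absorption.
E[τ | X_0 = 21] = 903

Let v_k = E[τ | X_0 = k]. Boundary: v_0 = v_64 = 0. Recurrence: v_k = 1 + (v_{k-1} + v_{k+1})/2 for 1 ≤ k ≤ 63. The particular solution to v_k − (v_{k-1} + v_{k+1})/2 = 1 is v_k = −k^2. Adding homogeneous solution A + B k and matching boundaries gives v_k = k (64 − k). Substituting k = 21: v_21 = 21 · 43 = 903.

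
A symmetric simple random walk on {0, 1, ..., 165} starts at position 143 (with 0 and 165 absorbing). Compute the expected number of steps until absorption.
E[τ | X_0 = 143] = 3146

Let v_k = E[τ | X_0 = k]. Boundary: v_0 = v_165 = 0. Recurrence: v_k = 1 + (v_{k-1} + v_{k+1})/2 for 1 ≤ k ≤ 164. The particular solution to v_k − (v_{k-1} + v_{k+1})/2 = 1 is v_k = −k^2. Adding homogeneous solution A + B k and matching boundaries gives v_k = k (165 − k). Substituting k = 143: v_143 = 143 · 22 = 3146.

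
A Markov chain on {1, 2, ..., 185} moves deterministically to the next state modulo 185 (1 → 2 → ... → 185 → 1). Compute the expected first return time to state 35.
E[T_35 | X_0 = 35] = 185

The chain cycles deterministically, so starting at state 35 it returns in exactly 185 steps. Equivalently, the stationary distribution is uniform π_j = 1/185 for every state j, so by Kac's formula E[T_35] = 1/π_35 = 185.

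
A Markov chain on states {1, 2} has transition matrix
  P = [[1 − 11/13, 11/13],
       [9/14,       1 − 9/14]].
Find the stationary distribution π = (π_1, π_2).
π_1 = 117/271, π_2 = 154/271

Solve πP = π with π_1 + π_2 = 1. From πP = π: π_1 · (1 − 11/13) + π_2 · 9/14 = π_1 ⇒ π_2 · 9/14 = π_1 · 11/13 ⇒ π_2/π_1 = (11/13)/(9/14) = 154/117. Together with π_1 + π_2 = 1:
  π_1 = (9/14)/(11/13 + 9/14) = (9/14)/(271/182) = 117/271,
  π_2 = (11/13)/(11/13 + 9/14) = (11/13)/(271/182) = 154/271.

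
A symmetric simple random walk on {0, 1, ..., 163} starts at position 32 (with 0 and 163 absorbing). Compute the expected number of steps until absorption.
E[τ | X_0 = 32] = 4192

Let v_k = E[τ | X_0 = k]. Boundary: v_0 = v_163 = 0. Recurrence: v_k = 1 + (v_{k-1} + v_{k+1})/2 for 1 ≤ k ≤ 162. The particular solution to v_k − (v_{k-1} + v_{k+1})/2 = 1 is v_k = −k^2. Adding homogeneous solution A + B k and matching boundaries gives v_k = k (163 − k). Substituting k = 32: v_32 = 32 · 131 = 4192.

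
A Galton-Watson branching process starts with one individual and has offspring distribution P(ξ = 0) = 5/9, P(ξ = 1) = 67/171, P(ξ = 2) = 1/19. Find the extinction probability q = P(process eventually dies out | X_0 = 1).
q = 1

Mean offspring μ = 0·5/9 + 1·67/171 + 2·1/19 = 85/171 ≤ 1. For μ ≤ 1 with offspring not concentrated at 1, the Galton-Watson process goes extinct almost surely, so q = 1.
(Algebraic check: The pgf is f(s) = 5/9 + 67/171·s + 1/19·s². The extinction probability q is the smallest fixed point of f in [0, 1]. Setting s = f(s):
  1/19·s² + (67/171 − 1)·s + 5/9 = 0
  1/19·s² − (5/9 + 1/19)·s + 5/9 = 0
which factors as (s − 1)·(1/19·s − 5/9) = 0, giving roots s = 1 and s = (5/9)/(1/19) = 95/9. Since 95/9 ≥ 1, the smallest root in [0, 1] is s = 1.)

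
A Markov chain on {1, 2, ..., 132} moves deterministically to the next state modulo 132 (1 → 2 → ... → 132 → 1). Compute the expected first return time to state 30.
E[T_30 | X_0 = 30] = 132

The chain cycles deterministically, so starting at state 30 it returns in exactly 132 steps. Equivalently, the stationary distribution is uniform π_j = 1/132 for every state j, so by Kac's formula E[T_30] = 1/π_30 = 132.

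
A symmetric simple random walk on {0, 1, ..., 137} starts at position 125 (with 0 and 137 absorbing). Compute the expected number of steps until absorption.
E[τ | X_0 = 125] = 1500

Let v_k = E[τ | X_0 = k]. Boundary: v_0 = v_137 = 0. Recurrence: v_k = 1 + (v_{k-1} + v_{k+1})/2 for 1 ≤ k ≤ 136. The particular solution to v_k − (v_{k-1} + v_{k+1})/2 = 1 is v_k = −k^2. Adding homogeneous solution A + B k and matching boundaries gives v_k = k (137 − k). Substituting k = 125: v_125 = 125 · 12 = 1500.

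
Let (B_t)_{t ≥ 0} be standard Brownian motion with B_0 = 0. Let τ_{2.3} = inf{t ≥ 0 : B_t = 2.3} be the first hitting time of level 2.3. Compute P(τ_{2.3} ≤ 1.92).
P(τ_{2.3} ≤ 1.92) = 2(1 − Φ(2.3/√1.92)) = 2(1 − Φ(1.6599)) ≈ 0.0969

By the reflection principle for standard BM, P(τ_b ≤ t) = 2 · P(B_t ≥ b). Since B_t ~ N(0, t), P(B_t ≥ 2.3) = 1 − Φ(2.3/√t) = 1 − Φ(2.3/√1.92) = 1 − Φ(1.6599) ≈ 0.04847. Doubling: P(τ_{2.3} ≤ 1.92) ≈ 2 · 0.04847 = 0.09694 ≈ 0.0969.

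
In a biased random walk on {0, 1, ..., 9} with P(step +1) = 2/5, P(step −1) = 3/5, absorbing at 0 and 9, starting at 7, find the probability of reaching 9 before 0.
P(hit 9 before 0) = (1 − (3/2)^7) / (1 − (3/2)^9) = 8236/19171

Let u_k denote P(reach 9 before 0 | start at k). Boundary: u_0 = 0, u_9 = 1. Recurrence: u_k = 2/5·u_{k+1} + 3/5·u_{k-1} for 1 ≤ k ≤ 8. Try u_k = A + B·r^k with r = q/p = (3/5)/(2/5) = 3/2. Substitution satisfies the recurrence; boundary conditions give:
  u_k = (1 − r^k) / (1 − r^N) = (1 − (3/2)^7) / (1 − (3/2)^9) = 8236/19171.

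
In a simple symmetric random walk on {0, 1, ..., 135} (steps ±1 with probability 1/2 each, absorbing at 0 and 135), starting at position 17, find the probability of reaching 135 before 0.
P(hit 135 before 0) = 17/135

Let u_k = P(hit 135 before 0 | start at k). Then u_0 = 0, u_135 = 1, and u_k = u_{k-1}/2 + u_{k+1}/2 for 1 ≤ k ≤ 134. This harmonic recurrence is solved by u_k = k/135, giving u_17 = 17/135.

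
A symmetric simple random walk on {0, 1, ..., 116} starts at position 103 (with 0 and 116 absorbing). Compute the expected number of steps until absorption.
E[τ | X_0 = 103] = 1339

Let v_k = E[τ | X_0 = k]. Boundary: v_0 = v_116 = 0. Recurrence: v_k = 1 + (v_{k-1} + v_{k+1})/2 for 1 ≤ k ≤ 115. The particular solution to v_k − (v_{k-1} + v_{k+1})/2 = 1 is v_k = −k^2. Adding homogeneous solution A + B k and matching boundaries gives v_k = k (116 − k). Substituting k = 103: v_103 = 103 · 13 = 1339.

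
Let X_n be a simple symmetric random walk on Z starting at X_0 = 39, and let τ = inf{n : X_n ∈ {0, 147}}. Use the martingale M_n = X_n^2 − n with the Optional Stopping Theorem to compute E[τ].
E[τ] = 4212

M_n = X_n^2 − n is a martingale (since E[X_{n+1}^2 | F_n] = X_n^2 + 1). By OST (τ has finite mean in a bounded region), E[M_τ] = E[M_0] = X_0^2 − 0 = 39^2 = 1521. Also E[M_τ] = E[X_τ^2] − E[τ]. The walk exits at 0 or 147, with P(hit 147 first) = 39/147, so E[X_τ^2] = 147^2 · 39/147 + 0 = 5733. Thus E[τ] = E[X_τ^2] − E[M_τ] = 5733 − 1521 = 4212 = 39(147 − 39) = 4212.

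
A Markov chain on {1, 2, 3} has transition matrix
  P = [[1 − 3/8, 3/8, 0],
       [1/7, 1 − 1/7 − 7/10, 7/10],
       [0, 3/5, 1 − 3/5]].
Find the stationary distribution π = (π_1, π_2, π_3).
π = (16/107, 42/107, 49/107)

This is a birth-death chain on three states, which satisfies detailed balance: π_1 · P_{12} = π_2 · P_{21} and π_2 · P_{23} = π_3 · P_{32}.
From π_1 · 3/8 = π_2 · 1/7: π_2/π_1 = (3/8)/(1/7) = 21/8.
From π_2 · 7/10 = π_3 · 3/5: π_3/π_2 = (7/10)/(3/5) = 7/6.
Take π_1 proportional to 1; then unnormalized π = (1, 21/8, 49/16). Normalize by dividing by the sum 107/16:
  π = (16/107, 42/107, 49/107).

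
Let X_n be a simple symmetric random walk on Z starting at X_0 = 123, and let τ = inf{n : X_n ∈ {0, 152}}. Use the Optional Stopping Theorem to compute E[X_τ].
E[X_τ] = 123

X_n is a martingale and τ is a bounded-mean stopping time (indeed τ is finite a.s. with bounded expectation since the walk is in a bounded region). By the OST, E[X_τ] = E[X_0] = 123. Equivalently: E[X_τ] = 152 · P(hit 152 first) + 0 · P(hit 0 first) = 152 · (123/152) = 123.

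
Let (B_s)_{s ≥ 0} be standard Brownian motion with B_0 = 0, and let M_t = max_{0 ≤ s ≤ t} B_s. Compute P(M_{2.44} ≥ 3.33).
P(M_{2.44} ≥ 3.33) = 2·P(B_{2.44} ≥ 3.33) = 2(1 − Φ(3.33/√2.44)) ≈ 0.0330

By the reflection principle for Brownian motion, P(M_t ≥ a) = 2 · P(B_t ≥ a) for a ≥ 0. Since B_t ~ N(0, t), P(B_t ≥ 3.33) = 1 − Φ(3.33/√t) = 1 − Φ(3.33/√2.44) = 1 − Φ(2.1318). So
  P(M_{2.44} ≥ 3.33) = 2(1 − Φ(2.1318)) ≈ 0.0330.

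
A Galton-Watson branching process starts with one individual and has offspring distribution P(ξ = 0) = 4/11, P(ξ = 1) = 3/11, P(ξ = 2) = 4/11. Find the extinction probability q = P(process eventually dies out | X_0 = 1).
q = 1

Mean offspring μ = 0·4/11 + 1·3/11 + 2·4/11 = 1 ≤ 1. For μ ≤ 1 with offspring not concentrated at 1, the Galton-Watson process goes extinct almost surely, so q = 1.
(Algebraic check: The pgf is f(s) = 4/11 + 3/11·s + 4/11·s². The extinction probability q is the smallest fixed point of f in [0, 1]. Setting s = f(s):
  4/11·s² + (3/11 − 1)·s + 4/11 = 0
  4/11·s² − (4/11 + 4/11)·s + 4/11 = 0
which factors as (s − 1)·(4/11·s − 4/11) = 0, giving roots s = 1 and s = (4/11)/(4/11) = 1. Since 1 ≥ 1, the smallest root in [0, 1] is s = 1.)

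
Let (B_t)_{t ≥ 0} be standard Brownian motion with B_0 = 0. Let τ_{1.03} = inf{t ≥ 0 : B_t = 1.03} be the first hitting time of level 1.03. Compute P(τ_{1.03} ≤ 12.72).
P(τ_{1.03} ≤ 12.72) = 2(1 − Φ(1.03/√12.72)) = 2(1 − Φ(0.2888)) ≈ 0.7727

By the reflection principle for standard BM, P(τ_b ≤ t) = 2 · P(B_t ≥ b). Since B_t ~ N(0, t), P(B_t ≥ 1.03) = 1 − Φ(1.03/√t) = 1 − Φ(1.03/√12.72) = 1 − Φ(0.2888) ≈ 0.38637. Doubling: P(τ_{1.03} ≤ 12.72) ≈ 2 · 0.38637 = 0.77274 ≈ 0.7727.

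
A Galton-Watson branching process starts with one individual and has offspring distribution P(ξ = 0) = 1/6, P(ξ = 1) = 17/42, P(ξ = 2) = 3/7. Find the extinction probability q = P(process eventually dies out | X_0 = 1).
q = 7/18

The pgf is f(s) = 1/6 + 17/42·s + 3/7·s². The extinction probability q is the smallest fixed point of f in [0, 1]. Setting s = f(s):
  3/7·s² + (17/42 − 1)·s + 1/6 = 0
  3/7·s² − (1/6 + 3/7)·s + 1/6 = 0
which factors as (s − 1)·(3/7·s − 1/6) = 0, giving roots s = 1 and s = (1/6)/(3/7) = 7/18.
Mean offspring μ = 17/42 + 2·3/7 = 53/42 > 1 (supercritical), so q < 1. The extinction probability is the smaller root: q = (1/6)/(3/7) = 7/18.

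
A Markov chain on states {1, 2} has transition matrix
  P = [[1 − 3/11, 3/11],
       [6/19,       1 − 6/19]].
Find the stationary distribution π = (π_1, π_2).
π_1 = 22/41, π_2 = 19/41

Solve πP = π with π_1 + π_2 = 1. From πP = π: π_1 · (1 − 3/11) + π_2 · 6/19 = π_1 ⇒ π_2 · 6/19 = π_1 · 3/11 ⇒ π_2/π_1 = (3/11)/(6/19) = 19/22. Together with π_1 + π_2 = 1:
  π_1 = (6/19)/(3/11 + 6/19) = (6/19)/(123/209) = 22/41,
  π_2 = (3/11)/(3/11 + 6/19) = (3/11)/(123/209) = 19/41.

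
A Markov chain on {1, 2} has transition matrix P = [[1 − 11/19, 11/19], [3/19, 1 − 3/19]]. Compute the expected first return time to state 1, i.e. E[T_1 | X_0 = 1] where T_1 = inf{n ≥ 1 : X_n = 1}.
E[T_1 | X_0 = 1] = 1/π_1 = 14/3

For an irreducible recurrent Markov chain with stationary distribution π, E[T_i | X_0 = i] = 1/π_i (Kac's formula). Here π_1 = (3/19)/(11/19 + 3/19) = (3/19)/(14/19) = 3/14, so E[T_1 | X_0 = 1] = 1/π_1 = (11/19 + 3/19)/(3/19) = (14/19)/(3/19) = 14/3.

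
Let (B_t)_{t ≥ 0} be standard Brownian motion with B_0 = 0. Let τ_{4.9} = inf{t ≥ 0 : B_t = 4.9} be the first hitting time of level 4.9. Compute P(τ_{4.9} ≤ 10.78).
P(τ_{4.9} ≤ 10.78) = 2(1 − Φ(4.9/√10.78)) = 2(1 − Φ(1.4924)) ≈ 0.1356

By the reflection principle for standard BM, P(τ_b ≤ t) = 2 · P(B_t ≥ b). Since B_t ~ N(0, t), P(B_t ≥ 4.9) = 1 − Φ(4.9/√t) = 1 − Φ(4.9/√10.78) = 1 − Φ(1.4924) ≈ 0.06780. Doubling: P(τ_{4.9} ≤ 10.78) ≈ 2 · 0.06780 = 0.13560 ≈ 0.1356.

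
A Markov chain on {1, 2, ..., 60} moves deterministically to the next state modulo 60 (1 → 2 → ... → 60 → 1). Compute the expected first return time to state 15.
E[T_15 | X_0 = 15] = 60

The chain cycles deterministically, so starting at state 15 it returns in exactly 60 steps. Equivalently, the stationary distribution is uniform π_j = 1/60 for every state j, so by Kac's formula E[T_15] = 1/π_15 = 60.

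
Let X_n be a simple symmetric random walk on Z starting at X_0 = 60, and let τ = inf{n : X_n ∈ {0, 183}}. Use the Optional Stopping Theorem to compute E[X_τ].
E[X_τ] = 60

X_n is a martingale and τ is a bounded-mean stopping time (indeed τ is finite a.s. with bounded expectation since the walk is in a bounded region). By the OST, E[X_τ] = E[X_0] = 60. Equivalently: E[X_τ] = 183 · P(hit 183 first) + 0 · P(hit 0 first) = 183 · (60/183) = 60.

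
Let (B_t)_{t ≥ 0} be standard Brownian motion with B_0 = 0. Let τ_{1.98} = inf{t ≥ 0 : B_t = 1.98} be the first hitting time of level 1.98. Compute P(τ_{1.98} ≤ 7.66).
P(τ_{1.98} ≤ 7.66) = 2(1 − Φ(1.98/√7.66)) = 2(1 − Φ(0.7154)) ≈ 0.4744

By the reflection principle for standard BM, P(τ_b ≤ t) = 2 · P(B_t ≥ b). Since B_t ~ N(0, t), P(B_t ≥ 1.98) = 1 − Φ(1.98/√t) = 1 − Φ(1.98/√7.66) = 1 − Φ(0.7154) ≈ 0.23718. Doubling: P(τ_{1.98} ≤ 7.66) ≈ 2 · 0.23718 = 0.47436 ≈ 0.4744.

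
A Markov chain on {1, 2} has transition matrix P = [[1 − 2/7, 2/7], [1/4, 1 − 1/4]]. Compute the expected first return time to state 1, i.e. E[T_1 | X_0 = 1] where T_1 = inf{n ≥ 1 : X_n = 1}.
E[T_1 | X_0 = 1] = 1/π_1 = 15/7

For an irreducible recurrent Markov chain with stationary distribution π, E[T_i | X_0 = i] = 1/π_i (Kac's formula). Here π_1 = (1/4)/(2/7 + 1/4) = (1/4)/(15/28) = 7/15, so E[T_1 | X_0 = 1] = 1/π_1 = (2/7 + 1/4)/(1/4) = (15/28)/(1/4) = 15/7.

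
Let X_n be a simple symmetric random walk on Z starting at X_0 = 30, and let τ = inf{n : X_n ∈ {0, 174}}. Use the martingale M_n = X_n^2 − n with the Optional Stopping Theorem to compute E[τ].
E[τ] = 4320

M_n = X_n^2 − n is a martingale (since E[X_{n+1}^2 | F_n] = X_n^2 + 1). By OST (τ has finite mean in a bounded region), E[M_τ] = E[M_0] = X_0^2 − 0 = 30^2 = 900. Also E[M_τ] = E[X_τ^2] − E[τ]. The walk exits at 0 or 174, with P(hit 174 first) = 30/174, so E[X_τ^2] = 174^2 · 30/174 + 0 = 5220. Thus E[τ] = E[X_τ^2] − E[M_τ] = 5220 − 900 = 4320 = 30(174 − 30) = 4320.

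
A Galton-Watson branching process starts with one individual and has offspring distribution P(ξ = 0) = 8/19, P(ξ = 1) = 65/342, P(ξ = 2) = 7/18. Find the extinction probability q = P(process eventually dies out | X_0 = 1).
q = 1

Mean offspring μ = 0·8/19 + 1·65/342 + 2·7/18 = 331/342 ≤ 1. For μ ≤ 1 with offspring not concentrated at 1, the Galton-Watson process goes extinct almost surely, so q = 1.
(Algebraic check: The pgf is f(s) = 8/19 + 65/342·s + 7/18·s². The extinction probability q is the smallest fixed point of f in [0, 1]. Setting s = f(s):
  7/18·s² + (65/342 − 1)·s + 8/19 = 0
  7/18·s² − (8/19 + 7/18)·s + 8/19 = 0
which factors as (s − 1)·(7/18·s − 8/19) = 0, giving roots s = 1 and s = (8/19)/(7/18) = 144/133. Since 144/133 ≥ 1, the smallest root in [0, 1] is s = 1.)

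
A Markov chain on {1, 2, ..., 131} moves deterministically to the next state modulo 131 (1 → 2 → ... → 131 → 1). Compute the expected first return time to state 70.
E[T_70 | X_0 = 70] = 131

The chain cycles deterministically, so starting at state 70 it returns in exactly 131 steps. Equivalently, the stationary distribution is uniform π_j = 1/131 for every state j, so by Kac's formula E[T_70] = 1/π_70 = 131.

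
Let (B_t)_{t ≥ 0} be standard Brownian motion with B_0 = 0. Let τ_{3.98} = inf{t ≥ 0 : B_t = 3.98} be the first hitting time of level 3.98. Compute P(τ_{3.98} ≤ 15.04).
P(τ_{3.98} ≤ 15.04) = 2(1 − Φ(3.98/√15.04)) = 2(1 − Φ(1.0263)) ≈ 0.3048

By the reflection principle for standard BM, P(τ_b ≤ t) = 2 · P(B_t ≥ b). Since B_t ~ N(0, t), P(B_t ≥ 3.98) = 1 − Φ(3.98/√t) = 1 − Φ(3.98/√15.04) = 1 − Φ(1.0263) ≈ 0.15238. Doubling: P(τ_{3.98} ≤ 15.04) ≈ 2 · 0.15238 = 0.30476 ≈ 0.3048.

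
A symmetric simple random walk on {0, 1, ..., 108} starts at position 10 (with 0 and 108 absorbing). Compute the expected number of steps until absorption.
E[τ | X_0 = 10] = 980

Let v_k = E[τ | X_0 = k]. Boundary: v_0 = v_108 = 0. Recurrence: v_k = 1 + (v_{k-1} + v_{k+1})/2 for 1 ≤ k ≤ 107. The particular solution to v_k − (v_{k-1} + v_{k+1})/2 = 1 is v_k = −k^2. Adding homogeneous solution A + B k and matching boundaries gives v_k = k (108 − k). Substituting k = 10: v_10 = 10 · 98 = 980.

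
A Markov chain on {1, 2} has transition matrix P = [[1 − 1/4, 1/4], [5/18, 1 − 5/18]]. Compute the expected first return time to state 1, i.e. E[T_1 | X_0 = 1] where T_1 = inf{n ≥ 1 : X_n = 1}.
E[T_1 | X_0 = 1] = 1/π_1 = 19/10

For an irreducible recurrent Markov chain with stationary distribution π, E[T_i | X_0 = i] = 1/π_i (Kac's formula). Here π_1 = (5/18)/(1/4 + 5/18) = (5/18)/(19/36) = 10/19, so E[T_1 | X_0 = 1] = 1/π_1 = (1/4 + 5/18)/(5/18) = (19/36)/(5/18) = 19/10.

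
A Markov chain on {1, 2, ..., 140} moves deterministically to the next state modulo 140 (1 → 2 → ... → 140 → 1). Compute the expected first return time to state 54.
E[T_54 | X_0 = 54] = 140

The chain cycles deterministically, so starting at state 54 it returns in exactly 140 steps. Equivalently, the stationary distribution is uniform π_j = 1/140 for every state j, so by Kac's formula E[T_54] = 1/π_54 = 140.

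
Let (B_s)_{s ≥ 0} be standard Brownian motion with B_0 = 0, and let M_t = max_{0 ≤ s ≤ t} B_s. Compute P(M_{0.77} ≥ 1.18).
P(M_{0.77} ≥ 1.18) = 2·P(B_{0.77} ≥ 1.18) = 2(1 − Φ(1.18/√0.77)) ≈ 0.1787

By the reflection principle for Brownian motion, P(M_t ≥ a) = 2 · P(B_t ≥ a) for a ≥ 0. Since B_t ~ N(0, t), P(B_t ≥ 1.18) = 1 − Φ(1.18/√t) = 1 − Φ(1.18/√0.77) = 1 − Φ(1.3447). So
  P(M_{0.77} ≥ 1.18) = 2(1 − Φ(1.3447)) ≈ 0.1787.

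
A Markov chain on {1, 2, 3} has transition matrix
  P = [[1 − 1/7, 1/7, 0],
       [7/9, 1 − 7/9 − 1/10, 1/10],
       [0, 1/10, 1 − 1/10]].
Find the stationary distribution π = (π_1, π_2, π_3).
π = (49/67, 9/67, 9/67)

This is a birth-death chain on three states, which satisfies detailed balance: π_1 · P_{12} = π_2 · P_{21} and π_2 · P_{23} = π_3 · P_{32}.
From π_1 · 1/7 = π_2 · 7/9: π_2/π_1 = (1/7)/(7/9) = 9/49.
From π_2 · 1/10 = π_3 · 1/10: π_3/π_2 = (1/10)/(1/10) = 1.
Take π_1 proportional to 1; then unnormalized π = (1, 9/49, 9/49). Normalize by dividing by the sum 67/49:
  π = (49/67, 9/67, 9/67).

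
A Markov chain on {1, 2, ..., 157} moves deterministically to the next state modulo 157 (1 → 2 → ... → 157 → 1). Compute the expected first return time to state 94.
E[T_94 | X_0 = 94] = 157

The chain cycles deterministically, so starting at state 94 it returns in exactly 157 steps. Equivalently, the stationary distribution is uniform π_j = 1/157 for every state j, so by Kac's formula E[T_94] = 1/π_94 = 157.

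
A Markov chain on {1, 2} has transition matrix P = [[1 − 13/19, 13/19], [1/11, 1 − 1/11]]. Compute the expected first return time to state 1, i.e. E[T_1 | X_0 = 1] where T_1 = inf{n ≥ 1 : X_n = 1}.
E[T_1 | X_0 = 1] = 1/π_1 = 162/19

For an irreducible recurrent Markov chain with stationary distribution π, E[T_i | X_0 = i] = 1/π_i (Kac's formula). Here π_1 = (1/11)/(13/19 + 1/11) = (1/11)/(162/209) = 19/162, so E[T_1 | X_0 = 1] = 1/π_1 = (13/19 + 1/11)/(1/11) = (162/209)/(1/11) = 162/19.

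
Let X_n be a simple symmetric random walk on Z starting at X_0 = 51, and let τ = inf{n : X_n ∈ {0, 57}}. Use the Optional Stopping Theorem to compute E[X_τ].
E[X_τ] = 51

X_n is a martingale and τ is a bounded-mean stopping time (indeed τ is finite a.s. with bounded expectation since the walk is in a bounded region). By the OST, E[X_τ] = E[X_0] = 51. Equivalently: E[X_τ] = 57 · P(hit 57 first) + 0 · P(hit 0 first) = 57 · (51/57) = 51.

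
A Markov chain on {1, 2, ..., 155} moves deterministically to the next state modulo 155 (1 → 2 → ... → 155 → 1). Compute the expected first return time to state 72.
E[T_72 | X_0 = 72] = 155

The chain cycles deterministically, so starting at state 72 it returns in exactly 155 steps. Equivalently, the stationary distribution is uniform π_j = 1/155 for every state j, so by Kac's formula E[T_72] = 1/π_72 = 155.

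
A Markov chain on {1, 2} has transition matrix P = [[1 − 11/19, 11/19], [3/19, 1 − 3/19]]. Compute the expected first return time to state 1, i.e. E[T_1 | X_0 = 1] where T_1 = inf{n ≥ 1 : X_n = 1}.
E[T_1 | X_0 = 1] = 1/π_1 = 14/3

For an irreducible recurrent Markov chain with stationary distribution π, E[T_i | X_0 = i] = 1/π_i (Kac's formula). Here π_1 = (3/19)/(11/19 + 3/19) = (3/19)/(14/19) = 3/14, so E[T_1 | X_0 = 1] = 1/π_1 = (11/19 + 3/19)/(3/19) = (14/19)/(3/19) = 14/3.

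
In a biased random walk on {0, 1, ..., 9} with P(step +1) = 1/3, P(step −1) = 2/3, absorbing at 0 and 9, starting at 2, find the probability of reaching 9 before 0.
P(hit 9 before 0) = (1 − (2)^2) / (1 − (2)^9) = 3/511

Let u_k denote P(reach 9 before 0 | start at k). Boundary: u_0 = 0, u_9 = 1. Recurrence: u_k = 1/3·u_{k+1} + 2/3·u_{k-1} for 1 ≤ k ≤ 8. Try u_k = A + B·r^k with r = q/p = (2/3)/(1/3) = 2. Substitution satisfies the recurrence; boundary conditions give:
  u_k = (1 − r^k) / (1 − r^N) = (1 − (2)^2) / (1 − (2)^9) = 3/511.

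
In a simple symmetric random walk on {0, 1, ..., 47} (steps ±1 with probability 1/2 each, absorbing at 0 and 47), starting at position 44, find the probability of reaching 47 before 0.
P(hit 47 before 0) = 44/47

Let u_k = P(hit 47 before 0 | start at k). Then u_0 = 0, u_47 = 1, and u_k = u_{k-1}/2 + u_{k+1}/2 for 1 ≤ k ≤ 46. This harmonic recurrence is solved by u_k = k/47, giving u_44 = 44/47.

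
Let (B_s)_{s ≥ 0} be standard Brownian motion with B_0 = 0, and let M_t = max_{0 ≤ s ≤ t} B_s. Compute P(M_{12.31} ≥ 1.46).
P(M_{12.31} ≥ 1.46) = 2·P(B_{12.31} ≥ 1.46) = 2(1 − Φ(1.46/√12.31)) ≈ 0.6773

By the reflection principle for Brownian motion, P(M_t ≥ a) = 2 · P(B_t ≥ a) for a ≥ 0. Since B_t ~ N(0, t), P(B_t ≥ 1.46) = 1 − Φ(1.46/√t) = 1 − Φ(1.46/√12.31) = 1 − Φ(0.4161). So
  P(M_{12.31} ≥ 1.46) = 2(1 − Φ(0.4161)) ≈ 0.6773.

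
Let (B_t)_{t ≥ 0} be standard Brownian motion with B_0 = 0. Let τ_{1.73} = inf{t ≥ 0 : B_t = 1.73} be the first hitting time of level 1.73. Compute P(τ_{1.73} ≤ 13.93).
P(τ_{1.73} ≤ 13.93) = 2(1 − Φ(1.73/√13.93)) = 2(1 − Φ(0.4635)) ≈ 0.6430

By the reflection principle for standard BM, P(τ_b ≤ t) = 2 · P(B_t ≥ b). Since B_t ~ N(0, t), P(B_t ≥ 1.73) = 1 − Φ(1.73/√t) = 1 − Φ(1.73/√13.93) = 1 − Φ(0.4635) ≈ 0.32150. Doubling: P(τ_{1.73} ≤ 13.93) ≈ 2 · 0.32150 = 0.64300 ≈ 0.6430.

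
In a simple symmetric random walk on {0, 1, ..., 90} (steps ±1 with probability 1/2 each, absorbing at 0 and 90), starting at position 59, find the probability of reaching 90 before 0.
P(hit 90 before 0) = 59/90

Let u_k = P(hit 90 before 0 | start at k). Then u_0 = 0, u_90 = 1, and u_k = u_{k-1}/2 + u_{k+1}/2 for 1 ≤ k ≤ 89. This harmonic recurrence is solved by u_k = k/90, giving u_59 = 59/90.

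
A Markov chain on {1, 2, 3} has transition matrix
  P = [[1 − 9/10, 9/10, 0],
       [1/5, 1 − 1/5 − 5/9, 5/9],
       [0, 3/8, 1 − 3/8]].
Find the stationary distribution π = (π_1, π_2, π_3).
π = (6/73, 27/73, 40/73)

This is a birth-death chain on three states, which satisfies detailed balance: π_1 · P_{12} = π_2 · P_{21} and π_2 · P_{23} = π_3 · P_{32}.
From π_1 · 9/10 = π_2 · 1/5: π_2/π_1 = (9/10)/(1/5) = 9/2.
From π_2 · 5/9 = π_3 · 3/8: π_3/π_2 = (5/9)/(3/8) = 40/27.
Take π_1 proportional to 1; then unnormalized π = (1, 9/2, 20/3). Normalize by dividing by the sum 73/6:
  π = (6/73, 27/73, 40/73).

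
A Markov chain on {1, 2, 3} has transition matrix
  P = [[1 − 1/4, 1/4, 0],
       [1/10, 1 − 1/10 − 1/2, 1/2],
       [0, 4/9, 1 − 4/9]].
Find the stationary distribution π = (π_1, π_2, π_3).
π = (16/101, 40/101, 45/101)

This is a birth-death chain on three states, which satisfies detailed balance: π_1 · P_{12} = π_2 · P_{21} and π_2 · P_{23} = π_3 · P_{32}.
From π_1 · 1/4 = π_2 · 1/10: π_2/π_1 = (1/4)/(1/10) = 5/2.
From π_2 · 1/2 = π_3 · 4/9: π_3/π_2 = (1/2)/(4/9) = 9/8.
Take π_1 proportional to 1; then unnormalized π = (1, 5/2, 45/16). Normalize by dividing by the sum 101/16:
  π = (16/101, 40/101, 45/101).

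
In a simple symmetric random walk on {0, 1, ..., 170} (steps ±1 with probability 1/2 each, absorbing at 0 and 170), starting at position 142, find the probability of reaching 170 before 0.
P(hit 170 before 0) = 142/170 = 71/85

Let u_k = P(hit 170 before 0 | start at k). Then u_0 = 0, u_170 = 1, and u_k = u_{k-1}/2 + u_{k+1}/2 for 1 ≤ k ≤ 169. This harmonic recurrence is solved by u_k = k/170, giving u_142 = 142/170 = 71/85.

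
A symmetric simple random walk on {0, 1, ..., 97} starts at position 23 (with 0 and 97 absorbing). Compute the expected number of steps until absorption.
E[τ | X_0 = 23] = 1702

Let v_k = E[τ | X_0 = k]. Boundary: v_0 = v_97 = 0. Recurrence: v_k = 1 + (v_{k-1} + v_{k+1})/2 for 1 ≤ k ≤ 96. The particular solution to v_k − (v_{k-1} + v_{k+1})/2 = 1 is v_k = −k^2. Adding homogeneous solution A + B k and matching boundaries gives v_k = k (97 − k). Substituting k = 23: v_23 = 23 · 74 = 1702.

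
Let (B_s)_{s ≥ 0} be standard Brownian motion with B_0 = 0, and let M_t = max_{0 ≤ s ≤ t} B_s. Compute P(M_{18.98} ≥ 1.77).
P(M_{18.98} ≥ 1.77) = 2·P(B_{18.98} ≥ 1.77) = 2(1 − Φ(1.77/√18.98)) ≈ 0.6845

By the reflection principle for Brownian motion, P(M_t ≥ a) = 2 · P(B_t ≥ a) for a ≥ 0. Since B_t ~ N(0, t), P(B_t ≥ 1.77) = 1 − Φ(1.77/√t) = 1 − Φ(1.77/√18.98) = 1 − Φ(0.4063). So
  P(M_{18.98} ≥ 1.77) = 2(1 − Φ(0.4063)) ≈ 0.6845.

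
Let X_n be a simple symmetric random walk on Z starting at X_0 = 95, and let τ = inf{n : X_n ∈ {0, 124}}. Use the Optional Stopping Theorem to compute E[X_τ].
E[X_τ] = 95

X_n is a martingale and τ is a bounded-mean stopping time (indeed τ is finite a.s. with bounded expectation since the walk is in a bounded region). By the OST, E[X_τ] = E[X_0] = 95. Equivalently: E[X_τ] = 124 · P(hit 124 first) + 0 · P(hit 0 first) = 124 · (95/124) = 95.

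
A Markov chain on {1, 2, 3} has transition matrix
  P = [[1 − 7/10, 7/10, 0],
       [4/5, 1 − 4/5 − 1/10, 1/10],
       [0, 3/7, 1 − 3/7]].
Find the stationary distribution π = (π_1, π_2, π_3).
π = (240/499, 210/499, 49/499)

This is a birth-death chain on three states, which satisfies detailed balance: π_1 · P_{12} = π_2 · P_{21} and π_2 · P_{23} = π_3 · P_{32}.
From π_1 · 7/10 = π_2 · 4/5: π_2/π_1 = (7/10)/(4/5) = 7/8.
From π_2 · 1/10 = π_3 · 3/7: π_3/π_2 = (1/10)/(3/7) = 7/30.
Take π_1 proportional to 1; then unnormalized π = (1, 7/8, 49/240). Normalize by dividing by the sum 499/240:
  π = (240/499, 210/499, 49/499).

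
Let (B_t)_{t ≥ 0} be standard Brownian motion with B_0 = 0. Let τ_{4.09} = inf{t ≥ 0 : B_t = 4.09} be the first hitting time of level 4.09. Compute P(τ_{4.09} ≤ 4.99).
P(τ_{4.09} ≤ 4.99) = 2(1 − Φ(4.09/√4.99)) = 2(1 − Φ(1.8309)) ≈ 0.0671

By the reflection principle for standard BM, P(τ_b ≤ t) = 2 · P(B_t ≥ b). Since B_t ~ N(0, t), P(B_t ≥ 4.09) = 1 − Φ(4.09/√t) = 1 − Φ(4.09/√4.99) = 1 − Φ(1.8309) ≈ 0.03356. Doubling: P(τ_{4.09} ≤ 4.99) ≈ 2 · 0.03356 = 0.06712 ≈ 0.0671.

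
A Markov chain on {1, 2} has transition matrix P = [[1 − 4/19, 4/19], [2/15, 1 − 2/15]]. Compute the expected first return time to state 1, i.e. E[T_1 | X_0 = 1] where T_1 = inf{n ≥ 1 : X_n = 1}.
E[T_1 | X_0 = 1] = 1/π_1 = 49/19

For an irreducible recurrent Markov chain with stationary distribution π, E[T_i | X_0 = i] = 1/π_i (Kac's formula). Here π_1 = (2/15)/(4/19 + 2/15) = (2/15)/(98/285) = 19/49, so E[T_1 | X_0 = 1] = 1/π_1 = (4/19 + 2/15)/(2/15) = (98/285)/(2/15) = 49/19.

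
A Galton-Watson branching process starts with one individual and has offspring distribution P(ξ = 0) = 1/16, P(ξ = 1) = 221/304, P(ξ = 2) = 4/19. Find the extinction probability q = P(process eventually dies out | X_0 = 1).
q = 19/64

The pgf is f(s) = 1/16 + 221/304·s + 4/19·s². The extinction probability q is the smallest fixed point of f in [0, 1]. Setting s = f(s):
  4/19·s² + (221/304 − 1)·s + 1/16 = 0
  4/19·s² − (1/16 + 4/19)·s + 1/16 = 0
which factors as (s − 1)·(4/19·s − 1/16) = 0, giving roots s = 1 and s = (1/16)/(4/19) = 19/64.
Mean offspring μ = 221/304 + 2·4/19 = 349/304 > 1 (supercritical), so q < 1. The extinction probability is the smaller root: q = (1/16)/(4/19) = 19/64.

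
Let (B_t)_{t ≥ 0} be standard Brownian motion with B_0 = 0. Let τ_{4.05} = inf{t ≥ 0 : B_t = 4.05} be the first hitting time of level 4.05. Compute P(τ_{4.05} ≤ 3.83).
P(τ_{4.05} ≤ 3.83) = 2(1 − Φ(4.05/√3.83)) = 2(1 − Φ(2.0695)) ≈ 0.0385

By the reflection principle for standard BM, P(τ_b ≤ t) = 2 · P(B_t ≥ b). Since B_t ~ N(0, t), P(B_t ≥ 4.05) = 1 − Φ(4.05/√t) = 1 − Φ(4.05/√3.83) = 1 − Φ(2.0695) ≈ 0.01925. Doubling: P(τ_{4.05} ≤ 3.83) ≈ 2 · 0.01925 = 0.03850 ≈ 0.0385.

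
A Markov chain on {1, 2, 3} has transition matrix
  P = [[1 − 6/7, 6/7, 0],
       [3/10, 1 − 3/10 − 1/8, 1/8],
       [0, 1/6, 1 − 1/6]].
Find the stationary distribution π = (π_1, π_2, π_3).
π = (1/6, 10/21, 5/14)

This is a birth-death chain on three states, which satisfies detailed balance: π_1 · P_{12} = π_2 · P_{21} and π_2 · P_{23} = π_3 · P_{32}.
From π_1 · 6/7 = π_2 · 3/10: π_2/π_1 = (6/7)/(3/10) = 20/7.
From π_2 · 1/8 = π_3 · 1/6: π_3/π_2 = (1/8)/(1/6) = 3/4.
Take π_1 proportional to 1; then unnormalized π = (1, 20/7, 15/7). Normalize by dividing by the sum 6:
  π = (1/6, 10/21, 5/14).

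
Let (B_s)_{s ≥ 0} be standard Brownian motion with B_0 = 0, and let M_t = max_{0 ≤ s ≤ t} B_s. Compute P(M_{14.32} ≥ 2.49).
P(M_{14.32} ≥ 2.49) = 2·P(B_{14.32} ≥ 2.49) = 2(1 − Φ(2.49/√14.32)) ≈ 0.5105

By the reflection principle for Brownian motion, P(M_t ≥ a) = 2 · P(B_t ≥ a) for a ≥ 0. Since B_t ~ N(0, t), P(B_t ≥ 2.49) = 1 − Φ(2.49/√t) = 1 − Φ(2.49/√14.32) = 1 − Φ(0.6580). So
  P(M_{14.32} ≥ 2.49) = 2(1 − Φ(0.6580)) ≈ 0.5105.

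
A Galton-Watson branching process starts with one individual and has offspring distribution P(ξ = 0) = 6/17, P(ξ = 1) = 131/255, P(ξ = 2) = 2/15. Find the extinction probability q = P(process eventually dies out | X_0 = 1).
q = 1

Mean offspring μ = 0·6/17 + 1·131/255 + 2·2/15 = 199/255 ≤ 1. For μ ≤ 1 with offspring not concentrated at 1, the Galton-Watson process goes extinct almost surely, so q = 1.
(Algebraic check: The pgf is f(s) = 6/17 + 131/255·s + 2/15·s². The extinction probability q is the smallest fixed point of f in [0, 1]. Setting s = f(s):
  2/15·s² + (131/255 − 1)·s + 6/17 = 0
  2/15·s² − (6/17 + 2/15)·s + 6/17 = 0
which factors as (s − 1)·(2/15·s − 6/17) = 0, giving roots s = 1 and s = (6/17)/(2/15) = 45/17. Since 45/17 ≥ 1, the smallest root in [0, 1] is s = 1.)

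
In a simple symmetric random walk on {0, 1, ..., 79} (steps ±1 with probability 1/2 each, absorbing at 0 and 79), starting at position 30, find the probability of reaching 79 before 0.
P(hit 79 before 0) = 30/79

Let u_k = P(hit 79 before 0 | start at k). Then u_0 = 0, u_79 = 1, and u_k = u_{k-1}/2 + u_{k+1}/2 for 1 ≤ k ≤ 78. This harmonic recurrence is solved by u_k = k/79, giving u_30 = 30/79.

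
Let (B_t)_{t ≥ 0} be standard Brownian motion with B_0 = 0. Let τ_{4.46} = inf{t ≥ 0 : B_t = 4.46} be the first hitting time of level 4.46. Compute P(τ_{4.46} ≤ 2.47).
P(τ_{4.46} ≤ 2.47) = 2(1 − Φ(4.46/√2.47)) = 2(1 − Φ(2.8378)) ≈ 0.0045

By the reflection principle for standard BM, P(τ_b ≤ t) = 2 · P(B_t ≥ b). Since B_t ~ N(0, t), P(B_t ≥ 4.46) = 1 − Φ(4.46/√t) = 1 − Φ(4.46/√2.47) = 1 − Φ(2.8378) ≈ 0.00227. Doubling: P(τ_{4.46} ≤ 2.47) ≈ 2 · 0.00227 = 0.00454 ≈ 0.0045.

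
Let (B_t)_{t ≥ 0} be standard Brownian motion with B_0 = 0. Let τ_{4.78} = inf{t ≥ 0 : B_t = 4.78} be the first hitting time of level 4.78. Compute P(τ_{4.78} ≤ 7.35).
P(τ_{4.78} ≤ 7.35) = 2(1 − Φ(4.78/√7.35)) = 2(1 − Φ(1.7631)) ≈ 0.0779

By the reflection principle for standard BM, P(τ_b ≤ t) = 2 · P(B_t ≥ b). Since B_t ~ N(0, t), P(B_t ≥ 4.78) = 1 − Φ(4.78/√t) = 1 − Φ(4.78/√7.35) = 1 − Φ(1.7631) ≈ 0.03894. Doubling: P(τ_{4.78} ≤ 7.35) ≈ 2 · 0.03894 = 0.07788 ≈ 0.0779.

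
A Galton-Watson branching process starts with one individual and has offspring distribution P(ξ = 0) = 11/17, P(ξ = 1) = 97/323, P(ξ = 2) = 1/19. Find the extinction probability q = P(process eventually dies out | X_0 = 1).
q = 1

Mean offspring μ = 0·11/17 + 1·97/323 + 2·1/19 = 131/323 ≤ 1. For μ ≤ 1 with offspring not concentrated at 1, the Galton-Watson process goes extinct almost surely, so q = 1.
(Algebraic check: The pgf is f(s) = 11/17 + 97/323·s + 1/19·s². The extinction probability q is the smallest fixed point of f in [0, 1]. Setting s = f(s):
  1/19·s² + (97/323 − 1)·s + 11/17 = 0
  1/19·s² − (11/17 + 1/19)·s + 11/17 = 0
which factors as (s − 1)·(1/19·s − 11/17) = 0, giving roots s = 1 and s = (11/17)/(1/19) = 209/17. Since 209/17 ≥ 1, the smallest root in [0, 1] is s = 1.)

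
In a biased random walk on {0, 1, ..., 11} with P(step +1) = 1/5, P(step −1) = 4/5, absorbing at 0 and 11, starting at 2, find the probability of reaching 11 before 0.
P(hit 11 before 0) = (1 − (4)^2) / (1 − (4)^11) = 5/1398101

Let u_k denote P(reach 11 before 0 | start at k). Boundary: u_0 = 0, u_11 = 1. Recurrence: u_k = 1/5·u_{k+1} + 4/5·u_{k-1} for 1 ≤ k ≤ 10. Try u_k = A + B·r^k with r = q/p = (4/5)/(1/5) = 4. Substitution satisfies the recurrence; boundary conditions give:
  u_k = (1 − r^k) / (1 − r^N) = (1 − (4)^2) / (1 − (4)^11) = 5/1398101.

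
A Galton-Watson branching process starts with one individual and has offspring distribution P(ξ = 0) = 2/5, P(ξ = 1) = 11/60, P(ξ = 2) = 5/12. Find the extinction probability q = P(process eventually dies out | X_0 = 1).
q = 24/25

The pgf is f(s) = 2/5 + 11/60·s + 5/12·s². The extinction probability q is the smallest fixed point of f in [0, 1]. Setting s = f(s):
  5/12·s² + (11/60 − 1)·s + 2/5 = 0
  5/12·s² − (2/5 + 5/12)·s + 2/5 = 0
which factors as (s − 1)·(5/12·s − 2/5) = 0, giving roots s = 1 and s = (2/5)/(5/12) = 24/25.
Mean offspring μ = 11/60 + 2·5/12 = 61/60 > 1 (supercritical), so q < 1. The extinction probability is the smaller root: q = (2/5)/(5/12) = 24/25.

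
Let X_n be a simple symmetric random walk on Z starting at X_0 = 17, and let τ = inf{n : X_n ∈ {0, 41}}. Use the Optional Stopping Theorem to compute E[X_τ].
E[X_τ] = 17

X_n is a martingale and τ is a bounded-mean stopping time (indeed τ is finite a.s. with bounded expectation since the walk is in a bounded region). By the OST, E[X_τ] = E[X_0] = 17. Equivalently: E[X_τ] = 41 · P(hit 41 first) + 0 · P(hit 0 first) = 41 · (17/41) = 17.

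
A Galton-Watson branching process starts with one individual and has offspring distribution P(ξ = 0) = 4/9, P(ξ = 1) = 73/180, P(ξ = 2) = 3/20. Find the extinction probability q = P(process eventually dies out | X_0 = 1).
q = 1

Mean offspring μ = 0·4/9 + 1·73/180 + 2·3/20 = 127/180 ≤ 1. For μ ≤ 1 with offspring not concentrated at 1, the Galton-Watson process goes extinct almost surely, so q = 1.
(Algebraic check: The pgf is f(s) = 4/9 + 73/180·s + 3/20·s². The extinction probability q is the smallest fixed point of f in [0, 1]. Setting s = f(s):
  3/20·s² + (73/180 − 1)·s + 4/9 = 0
  3/20·s² − (4/9 + 3/20)·s + 4/9 = 0
which factors as (s − 1)·(3/20·s − 4/9) = 0, giving roots s = 1 and s = (4/9)/(3/20) = 80/27. Since 80/27 ≥ 1, the smallest root in [0, 1] is s = 1.)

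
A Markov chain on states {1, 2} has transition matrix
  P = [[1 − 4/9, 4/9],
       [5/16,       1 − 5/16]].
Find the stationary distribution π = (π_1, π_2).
π_1 = 45/109, π_2 = 64/109

Solve πP = π with π_1 + π_2 = 1. From πP = π: π_1 · (1 − 4/9) + π_2 · 5/16 = π_1 ⇒ π_2 · 5/16 = π_1 · 4/9 ⇒ π_2/π_1 = (4/9)/(5/16) = 64/45. Together with π_1 + π_2 = 1:
  π_1 = (5/16)/(4/9 + 5/16) = (5/16)/(109/144) = 45/109,
  π_2 = (4/9)/(4/9 + 5/16) = (4/9)/(109/144) = 64/109.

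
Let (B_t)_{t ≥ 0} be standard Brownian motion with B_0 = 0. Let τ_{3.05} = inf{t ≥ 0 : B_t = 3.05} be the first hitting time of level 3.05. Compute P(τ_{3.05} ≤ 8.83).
P(τ_{3.05} ≤ 8.83) = 2(1 − Φ(3.05/√8.83)) = 2(1 − Φ(1.0264)) ≈ 0.3047

By the reflection principle for standard BM, P(τ_b ≤ t) = 2 · P(B_t ≥ b). Since B_t ~ N(0, t), P(B_t ≥ 3.05) = 1 − Φ(3.05/√t) = 1 − Φ(3.05/√8.83) = 1 − Φ(1.0264) ≈ 0.15235. Doubling: P(τ_{3.05} ≤ 8.83) ≈ 2 · 0.15235 = 0.30470 ≈ 0.3047.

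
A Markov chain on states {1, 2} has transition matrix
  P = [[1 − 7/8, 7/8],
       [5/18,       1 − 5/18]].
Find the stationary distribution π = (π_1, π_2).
π_1 = 20/83, π_2 = 63/83

Solve πP = π with π_1 + π_2 = 1. From πP = π: π_1 · (1 − 7/8) + π_2 · 5/18 = π_1 ⇒ π_2 · 5/18 = π_1 · 7/8 ⇒ π_2/π_1 = (7/8)/(5/18) = 63/20. Together with π_1 + π_2 = 1:
  π_1 = (5/18)/(7/8 + 5/18) = (5/18)/(83/72) = 20/83,
  π_2 = (7/8)/(7/8 + 5/18) = (7/8)/(83/72) = 63/83.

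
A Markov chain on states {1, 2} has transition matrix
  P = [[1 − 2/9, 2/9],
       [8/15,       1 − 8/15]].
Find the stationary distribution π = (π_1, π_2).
π_1 = 12/17, π_2 = 5/17

Solve πP = π with π_1 + π_2 = 1. From πP = π: π_1 · (1 − 2/9) + π_2 · 8/15 = π_1 ⇒ π_2 · 8/15 = π_1 · 2/9 ⇒ π_2/π_1 = (2/9)/(8/15) = 5/12. Together with π_1 + π_2 = 1:
  π_1 = (8/15)/(2/9 + 8/15) = (8/15)/(34/45) = 12/17,
  π_2 = (2/9)/(2/9 + 8/15) = (2/9)/(34/45) = 5/17.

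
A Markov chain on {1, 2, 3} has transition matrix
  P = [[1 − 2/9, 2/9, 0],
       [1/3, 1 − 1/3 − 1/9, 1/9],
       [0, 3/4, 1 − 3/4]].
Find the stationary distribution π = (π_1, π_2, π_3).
π = (81/143, 54/143, 8/143)

This is a birth-death chain on three states, which satisfies detailed balance: π_1 · P_{12} = π_2 · P_{21} and π_2 · P_{23} = π_3 · P_{32}.
From π_1 · 2/9 = π_2 · 1/3: π_2/π_1 = (2/9)/(1/3) = 2/3.
From π_2 · 1/9 = π_3 · 3/4: π_3/π_2 = (1/9)/(3/4) = 4/27.
Take π_1 proportional to 1; then unnormalized π = (1, 2/3, 8/81). Normalize by dividing by the sum 143/81:
  π = (81/143, 54/143, 8/143).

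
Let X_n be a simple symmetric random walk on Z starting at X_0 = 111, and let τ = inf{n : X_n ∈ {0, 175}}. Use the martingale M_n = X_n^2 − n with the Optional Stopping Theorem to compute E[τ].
E[τ] = 7104

M_n = X_n^2 − n is a martingale (since E[X_{n+1}^2 | F_n] = X_n^2 + 1). By OST (τ has finite mean in a bounded region), E[M_τ] = E[M_0] = X_0^2 − 0 = 111^2 = 12321. Also E[M_τ] = E[X_τ^2] − E[τ]. The walk exits at 0 or 175, with P(hit 175 first) = 111/175, so E[X_τ^2] = 175^2 · 111/175 + 0 = 19425. Thus E[τ] = E[X_τ^2] − E[M_τ] = 19425 − 12321 = 7104 = 111(175 − 111) = 7104.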